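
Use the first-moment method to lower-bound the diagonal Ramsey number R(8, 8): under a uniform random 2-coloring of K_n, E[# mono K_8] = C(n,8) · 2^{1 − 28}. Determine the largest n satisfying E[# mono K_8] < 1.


We need C(n, 8) · 2^{1 − 28} < 1, i.e. C(n, 8) < 2^{28 − 1} = 134217728.
Check values of n near the boundary:
  n = 39: C(39, 8) = 61523748; 61523748 < 134217728? YES
  n = 40: C(40, 8) = 76904685; 76904685 < 134217728? YES
  n = 41: C(41, 8) = 95548245; 95548245 < 134217728? YES
  n = 42: C(42, 8) = 118030185; 118030185 < 134217728? YES
  n = 43: C(43, 8) = 145008513; 145008513 < 134217728? NO
  n = 44: C(44, 8) = 177232627; 177232627 < 134217728? NO
The largest n with C(n, 8) < 134217728 is n = 42 (where E[X] = 118030185/134217728 ≈ 0.8794). Hence R(8, 8) > 42, i.e. R(8, 8) ≥ 43.

Largest n = 42; hence R(8, 8) > 42.


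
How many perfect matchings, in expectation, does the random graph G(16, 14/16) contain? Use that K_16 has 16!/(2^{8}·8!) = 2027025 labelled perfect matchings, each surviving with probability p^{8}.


K_16 has 16!/(2^{8}·8!) = 2027025 labelled perfect matchings.
For each such perfect matching H, let X_H = 1 if all 8 edges of H are present in G. Then P[X_H = 1] = p^{8} = (7/8)^{8} = 5764801/16777216.
By linearity of expectation: E[X] = Σ_H E[X_H] = 2027025 · p^{8} = 2027025 · 5764801/16777216 = 11685395747025/16777216.
Numerically: E[X] ≈ 696504.

E[X] = 2027025 · (7/8)^{8} = 11685395747025/16777216 ≈ 696504.


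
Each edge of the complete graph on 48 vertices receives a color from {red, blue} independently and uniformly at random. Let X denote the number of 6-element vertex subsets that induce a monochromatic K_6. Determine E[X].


Let X = Σ_S X_S over the C(48, 6) = 12271512 subsets S of size 6, where X_S = 1 if the K_6 on S is monochromatic.
For a fixed S, the K_6 on S has C(6, 2) = 15 edges. P[all 15 edges red] = (1/2)^15, and likewise for blue, so P[monochromatic] = 2·(1/2)^15 = 2^{1 − 15} = 1/16384.
By linearity of expectation: E[X] = C(48, 6) · 2^{1 − 15} = 12271512 · 1/16384 = 1533939/2048.
Numerically: E[X] ≈ 748.993652.

E[X] = C(48,6)·2^(1−C(6,2)) = 1533939/2048 ≈ 748.993652.


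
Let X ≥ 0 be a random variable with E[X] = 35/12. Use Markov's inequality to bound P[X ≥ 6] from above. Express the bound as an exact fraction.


μ = E[X] = 35/12, a = 6.
Markov: P[X ≥ 6] ≤ μ/a = (35/12)/6 = 35/72.
Numerically: ≈ 0.486.
(Since a = 6 > μ = 2.917, the bound 35/72 is < 1 and informative.)

P[X ≥ 6] ≤ 35/72 ≈ 0.486.


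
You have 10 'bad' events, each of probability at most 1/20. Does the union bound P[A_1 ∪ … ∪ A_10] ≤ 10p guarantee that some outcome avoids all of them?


Union bound: P[∪_{i=1}^{10} A_i] ≤ Σ_i P[A_i] ≤ 10·p = 10·(1/20) = 1/2.
Numerically: 1/2 ≈ 0.500.
Is 1/2 < 1? YES.
Since P[∪ A_i] ≤ 1/2 < 1, the complement has P[∩ A_i^c] ≥ 1 − 1/2 = 1/2 > 0, so some outcome avoids every A_i.

10·p = 1/2 ≈ 0.500; existence CERTIFIED by the union bound.


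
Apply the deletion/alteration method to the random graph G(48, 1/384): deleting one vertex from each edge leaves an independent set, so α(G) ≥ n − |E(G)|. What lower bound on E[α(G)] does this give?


E[|E(G)|] = C(48, 2)·p = 1128 · (1/384) = 47/16.
E[α(G)] ≥ n − E[|E(G)|] = 48 − 47/16 = 721/16.
Numerically: ≈ 45.062.
(This is only a lower bound; the true E[α(G)] may be larger.)

E[α(G)] ≥ 721/16 ≈ 45.062.


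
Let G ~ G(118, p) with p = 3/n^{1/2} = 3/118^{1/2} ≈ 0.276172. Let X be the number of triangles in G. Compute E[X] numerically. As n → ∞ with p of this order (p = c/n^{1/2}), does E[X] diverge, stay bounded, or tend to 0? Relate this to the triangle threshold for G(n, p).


Number of potential triangles: C(118, 3) = 266916.
Each occurs with probability p³ ≈ (0.276172)³ ≈ 2.10639955e-02.
By linearity: E[X] = C(118, 3)·p³ ≈ 266916 · 2.10639955e-02 ≈ 5622.317421.
Since α = 1/2 < 1, p = c/n^{1/2} ≫ 1/n is above the triangle threshold p ~ 1/n. Asymptotically E[X] ~ (c³/6)·n^{3(1−α)} = (3³/6)·n^{1.5} → ∞; triangles are abundant w.h.p.

E[X] ≈ 5622.317421; in regime p = Θ(1/n^{1/2}) E[X] diverges (above the triangle threshold p ~ 1/n).


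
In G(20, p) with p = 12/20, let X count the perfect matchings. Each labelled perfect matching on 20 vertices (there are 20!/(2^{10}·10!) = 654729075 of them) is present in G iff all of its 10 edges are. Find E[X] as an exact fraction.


K_20 has 20!/(2^{10}·10!) = 654729075 labelled perfect matchings.
For each such perfect matching H, let X_H = 1 if all 10 edges of H are present in G. Then P[X_H = 1] = p^{10} = (3/5)^{10} = 59049/9765625.
By linearity of expectation: E[X] = Σ_H E[X_H] = 654729075 · p^{10} = 654729075 · 59049/9765625 = 1546443885987/390625.
Numerically: E[X] ≈ 3.959e+06.

E[X] = 654729075 · (3/5)^{10} = 1546443885987/390625 ≈ 3.959e+06.


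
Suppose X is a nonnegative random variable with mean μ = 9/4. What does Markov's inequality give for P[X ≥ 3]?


μ = E[X] = 9/4, a = 3.
Markov: P[X ≥ 3] ≤ μ/a = (9/4)/3 = 3/4.
Numerically: ≈ 0.750000.
(Since a = 3 > μ = 2.250000, the bound 3/4 is < 1 and informative.)

P[X ≥ 3] ≤ 3/4 ≈ 0.750000.


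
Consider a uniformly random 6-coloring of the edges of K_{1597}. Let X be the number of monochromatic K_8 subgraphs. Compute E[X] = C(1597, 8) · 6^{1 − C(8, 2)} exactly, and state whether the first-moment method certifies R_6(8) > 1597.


E[X] = C(1597, 8) · 6^{1 − 28} = 1031080153060953275445 · 6^{−27} = 1031080153060953275445/1023490369077469249536.
As a reduced fraction: E[X] = 38188153817072343535/37907050706572935168 ≈ 1.007.
Is E[X] < 1? NO.
Since E[X] ≥ 1, the first-moment bound is inconclusive at n = 1597; it does NOT by itself certify R_6(8) > 1597.

E[X] = 38188153817072343535/37907050706572935168 ≈ 1.007; E[X] ≥ 1; first-moment method inconclusive here.


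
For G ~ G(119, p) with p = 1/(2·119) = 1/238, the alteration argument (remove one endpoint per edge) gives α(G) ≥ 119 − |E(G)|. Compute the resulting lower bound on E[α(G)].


E[|E(G)|] = C(119, 2)·p = 7021 · (1/238) = 59/2.
E[α(G)] ≥ n − E[|E(G)|] = 119 − 59/2 = 179/2.
Numerically: ≈ 89.500.
(This is only a lower bound; the true E[α(G)] may be larger.)

E[α(G)] ≥ 179/2 ≈ 89.500.


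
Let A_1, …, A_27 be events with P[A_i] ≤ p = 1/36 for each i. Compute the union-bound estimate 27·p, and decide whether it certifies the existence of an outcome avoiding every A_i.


Union bound: P[∪_{i=1}^{27} A_i] ≤ Σ_i P[A_i] ≤ 27·p = 27·(1/36) = 3/4.
Numerically: 3/4 ≈ 0.750000.
Is 3/4 < 1? YES.
Since P[∪ A_i] ≤ 3/4 < 1, the complement has P[∩ A_i^c] ≥ 1 − 3/4 = 1/4 > 0, so some outcome avoids every A_i.

27·p = 3/4 ≈ 0.750000; existence CERTIFIED by the union bound.


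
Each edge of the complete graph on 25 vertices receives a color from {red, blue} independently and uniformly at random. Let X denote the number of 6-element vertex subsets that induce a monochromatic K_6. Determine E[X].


Let X = Σ_S X_S over the C(25, 6) = 177100 subsets S of size 6, where X_S = 1 if the K_6 on S is monochromatic.
For a fixed S, the K_6 on S has C(6, 2) = 15 edges. P[all 15 edges red] = (1/2)^15, and likewise for blue, so P[monochromatic] = 2·(1/2)^15 = 2^{1 − 15} = 1/16384.
Summing: E[X] = C(25, 6) · 2^{1 − 15} = 177100 · 1/16384 = 44275/4096.
Numerically: E[X] ≈ 10.8093.

E[X] = C(25,6)·2^(1−C(6,2)) = 44275/4096 ≈ 10.8093.


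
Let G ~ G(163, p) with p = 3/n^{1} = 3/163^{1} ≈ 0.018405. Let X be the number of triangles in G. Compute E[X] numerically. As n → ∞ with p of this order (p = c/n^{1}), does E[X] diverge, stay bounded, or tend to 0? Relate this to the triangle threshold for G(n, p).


Number of potential triangles: C(163, 3) = 708561.
Each occurs with probability p³ ≈ (0.018405)³ ≈ 6.2344903e-06.
By linearity: E[X] = C(163, 3)·p³ ≈ 708561 · 6.2344903e-06 ≈ 4.41752.
Here α = 1, so p = 3/n is exactly at the triangle threshold p ~ 1/n. Asymptotically E[X] → c³/6 = 3³/6 = 9/2 ≈ 4.50000, a bounded constant. In this regime the triangle count is asymptotically Poisson(c³/6).

E[X] ≈ 4.41752; in regime p = Θ(1/n^{1}) E[X] stays bounded (at the triangle threshold p ~ 1/n).


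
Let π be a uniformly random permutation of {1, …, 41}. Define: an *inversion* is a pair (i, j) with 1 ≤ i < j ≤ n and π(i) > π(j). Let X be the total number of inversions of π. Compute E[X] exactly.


Write X = Σ X_I over the C(41, 2) = 820 pairs i < j, with X_I the indicator of one inversion.
There are 820 indicators.
For each fixed pair i < j, the values π(i) and π(j) are two distinct elements of {1, …, 41} in uniformly random order; by symmetry P[π(i) > π(j)] = 1/2.
By linearity: E[X] = 820 · (1/2) = C(41, 2) · (1/2) = 820/2 = 410 ≈ 410.0000.

E[X] = 410 = 410.0000.


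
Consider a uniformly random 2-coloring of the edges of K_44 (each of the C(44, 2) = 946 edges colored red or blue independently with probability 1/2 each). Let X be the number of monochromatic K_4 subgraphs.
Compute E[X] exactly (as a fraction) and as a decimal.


Let X = Σ_S X_S over the C(44, 4) = 135751 subsets S of size 4, where X_S = 1 if the K_4 on S is monochromatic.
For a fixed S, the K_4 on S has C(4, 2) = 6 edges. P[all 6 edges red] = (1/2)^6, and likewise for blue, so P[monochromatic] = 2·(1/2)^6 = 2^{1 − 6} = 1/32.
By linearity of expectation: E[X] = C(44, 4) · 2^{1 − 6} = 135751 · 1/32 = 135751/32.
Numerically: E[X] ≈ 4242.21875.

E[X] = C(44,4)·2^(1−C(4,2)) = 135751/32 ≈ 4242.21875.


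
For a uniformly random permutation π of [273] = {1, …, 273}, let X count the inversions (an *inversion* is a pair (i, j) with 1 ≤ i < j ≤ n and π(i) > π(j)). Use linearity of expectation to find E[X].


Write X = Σ X_I over the C(273, 2) = 37128 pairs i < j, with X_I the indicator of one inversion.
There are 37128 indicators.
For each fixed pair i < j, the values π(i) and π(j) are two distinct elements of {1, …, 273} in uniformly random order; by symmetry P[π(i) > π(j)] = 1/2.
By linearity: E[X] = 37128 · (1/2) = C(273, 2) · (1/2) = 37128/2 = 18564 ≈ 18564.0000.

E[X] = 18564 = 18564.0000.


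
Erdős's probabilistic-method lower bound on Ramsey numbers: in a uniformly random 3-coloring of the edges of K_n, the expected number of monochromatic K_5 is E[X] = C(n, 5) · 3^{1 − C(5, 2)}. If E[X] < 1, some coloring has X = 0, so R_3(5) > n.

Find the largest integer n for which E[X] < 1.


We need C(n, 5) · 3^{1 − 10} < 1, i.e. C(n, 5) < 3^{10 − 1} = 19683.
Check values of n near the boundary:
  n = 18: C(18, 5) = 8568; 8568 < 19683? YES
  n = 19: C(19, 5) = 11628; 11628 < 19683? YES
  n = 20: C(20, 5) = 15504; 15504 < 19683? YES
  n = 21: C(21, 5) = 20349; 20349 < 19683? NO
The largest n with C(n, 5) < 19683 is n = 20 (where E[X] = 5168/6561 ≈ 0.78768). Hence R_3(5) > 20, i.e. R_3(5) ≥ 21.

Largest n = 20; hence R_3(5) > 20.


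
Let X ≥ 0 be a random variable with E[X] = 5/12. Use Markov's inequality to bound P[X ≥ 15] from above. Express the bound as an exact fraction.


μ = E[X] = 5/12, a = 15.
Markov: P[X ≥ 15] ≤ μ/a = (5/12)/15 = 1/36.
Numerically: ≈ 0.028.
(Since a = 15 > μ = 0.417, the bound 1/36 is < 1 and informative.)

P[X ≥ 15] ≤ 1/36 ≈ 0.028.


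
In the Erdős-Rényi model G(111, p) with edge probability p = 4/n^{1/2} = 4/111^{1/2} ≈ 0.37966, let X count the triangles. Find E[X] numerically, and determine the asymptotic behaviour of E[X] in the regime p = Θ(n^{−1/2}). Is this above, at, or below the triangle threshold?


Number of potential triangles: C(111, 3) = 221815.
Each occurs with probability p³ ≈ (0.37966)³ ≈ 5.4726227e-02.
By linearity: E[X] = C(111, 3)·p³ ≈ 221815 · 5.4726227e-02 ≈ 12139.09799.
Since α = 1/2 < 1, p = c/n^{1/2} ≫ 1/n is above the triangle threshold p ~ 1/n. Asymptotically E[X] ~ (c³/6)·n^{3(1−α)} = (4³/6)·n^{1.5} → ∞; triangles are abundant w.h.p.

E[X] ≈ 12139.09799; in regime p = Θ(1/n^{1/2}) E[X] diverges (above the triangle threshold p ~ 1/n).


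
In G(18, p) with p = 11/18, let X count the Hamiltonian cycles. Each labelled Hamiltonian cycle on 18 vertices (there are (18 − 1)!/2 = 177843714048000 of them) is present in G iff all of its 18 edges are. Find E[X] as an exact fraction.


K_18 has (18 − 1)!/2 = 177843714048000 labelled Hamiltonian cycles.
For each such Hamiltonian cycle H, let X_H = 1 if all 18 edges of H are present in G. Then P[X_H = 1] = p^{18} = (11/18)^{18} = 5559917313492231481/39346408075296537575424.
Summing the indicators: E[X] = Σ_H E[X_H] = 177843714048000 · p^{18} = 177843714048000 · 5559917313492231481/39346408075296537575424 = 82786473808235140223154875/3294258113514384.
Numerically: E[X] ≈ 2.51e+10.

E[X] = 177843714048000 · (11/18)^{18} = 82786473808235140223154875/3294258113514384 ≈ 2.51e+10.


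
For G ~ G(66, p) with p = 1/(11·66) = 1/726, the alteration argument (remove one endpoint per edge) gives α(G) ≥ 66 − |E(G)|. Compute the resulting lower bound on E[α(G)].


E[|E(G)|] = C(66, 2)·p = 2145 · (1/726) = 65/22.
E[α(G)] ≥ n − E[|E(G)|] = 66 − 65/22 = 1387/22.
Numerically: ≈ 63.045455.
(This is only a lower bound; the true E[α(G)] may be larger.)

E[α(G)] ≥ 1387/22 ≈ 63.045455.


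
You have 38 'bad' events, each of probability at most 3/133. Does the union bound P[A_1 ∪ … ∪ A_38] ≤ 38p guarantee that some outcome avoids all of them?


Union bound: P[∪_{i=1}^{38} A_i] ≤ Σ_i P[A_i] ≤ 38·p = 38·(3/133) = 6/7.
Numerically: 6/7 ≈ 0.85714.
Is 6/7 < 1? YES.
Since P[∪ A_i] ≤ 6/7 < 1, the complement has P[∩ A_i^c] ≥ 1 − 6/7 = 1/7 > 0, so some outcome avoids every A_i.

38·p = 6/7 ≈ 0.85714; existence CERTIFIED by the union bound.


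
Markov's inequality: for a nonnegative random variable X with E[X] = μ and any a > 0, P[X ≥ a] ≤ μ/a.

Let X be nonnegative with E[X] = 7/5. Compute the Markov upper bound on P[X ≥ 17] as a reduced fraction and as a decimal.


μ = E[X] = 7/5, a = 17.
Markov: P[X ≥ 17] ≤ μ/a = (7/5)/17 = 7/85.
Numerically: ≈ 0.08235.
(Since a = 17 > μ = 1.40000, the bound 7/85 is < 1 and informative.)

P[X ≥ 17] ≤ 7/85 ≈ 0.08235.


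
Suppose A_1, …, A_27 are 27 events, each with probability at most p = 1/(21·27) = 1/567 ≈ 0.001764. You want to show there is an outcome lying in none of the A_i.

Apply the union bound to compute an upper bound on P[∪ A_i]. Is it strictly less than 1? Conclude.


Union bound: P[∪_{i=1}^{27} A_i] ≤ Σ_i P[A_i] ≤ 27·p = 27·(1/567) = 1/21.
Numerically: 1/21 ≈ 0.047619.
Is 1/21 < 1? YES.
Since P[∪ A_i] ≤ 1/21 < 1, the complement has P[∩ A_i^c] ≥ 1 − 1/21 = 20/21 > 0, so some outcome avoids every A_i.

27·p = 1/21 ≈ 0.047619; existence CERTIFIED by the union bound.


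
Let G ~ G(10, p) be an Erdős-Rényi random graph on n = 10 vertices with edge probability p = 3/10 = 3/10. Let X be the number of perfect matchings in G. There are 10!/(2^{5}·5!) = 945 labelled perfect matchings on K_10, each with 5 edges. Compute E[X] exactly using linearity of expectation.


K_10 has 10!/(2^{5}·5!) = 945 labelled perfect matchings.
For each such perfect matching H, let X_H = 1 if all 5 edges of H are present in G. Then P[X_H = 1] = p^{5} = (3/10)^{5} = 243/100000.
By linearity of expectation: E[X] = Σ_H E[X_H] = 945 · p^{5} = 945 · 243/100000 = 45927/20000.
Numerically: E[X] ≈ 2.3.

E[X] = 945 · (3/10)^{5} = 45927/20000 ≈ 2.3.


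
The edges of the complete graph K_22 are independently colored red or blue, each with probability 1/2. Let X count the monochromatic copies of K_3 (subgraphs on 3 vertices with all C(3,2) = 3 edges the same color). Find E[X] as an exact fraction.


Let X = Σ_S X_S over the C(22, 3) = 1540 subsets S of size 3, where X_S = 1 if the K_3 on S is monochromatic.
For a fixed S, the K_3 on S has C(3, 2) = 3 edges. P[all 3 edges red] = (1/2)^3, and likewise for blue, so P[monochromatic] = 2·(1/2)^3 = 2^{1 − 3} = 1/4.
By linearity of expectation: E[X] = C(22, 3) · 2^{1 − 3} = 1540 · 1/4 = 385.
Numerically: E[X] ≈ 385.00000.

E[X] = C(22,3)·2^(1−C(3,2)) = 385 ≈ 385.00000.


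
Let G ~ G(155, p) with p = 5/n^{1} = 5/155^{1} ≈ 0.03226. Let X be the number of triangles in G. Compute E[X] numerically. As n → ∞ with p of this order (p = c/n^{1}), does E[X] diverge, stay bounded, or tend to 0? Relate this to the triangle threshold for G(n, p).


Number of potential triangles: C(155, 3) = 608685.
Each occurs with probability p³ ≈ (0.03226)³ ≈ 3.356718e-05.
By linearity: E[X] = C(155, 3)·p³ ≈ 608685 · 3.356718e-05 ≈ 20.4318.
Here α = 1, so p = 5/n is exactly at the triangle threshold p ~ 1/n. Asymptotically E[X] → c³/6 = 5³/6 = 125/6 ≈ 20.8333, a bounded constant. In this regime the triangle count is asymptotically Poisson(c³/6).

E[X] ≈ 20.4318; in regime p = Θ(1/n^{1}) E[X] stays bounded (at the triangle threshold p ~ 1/n).


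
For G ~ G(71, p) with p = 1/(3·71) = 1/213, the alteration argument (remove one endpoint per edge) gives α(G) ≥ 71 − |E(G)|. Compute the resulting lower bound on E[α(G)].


E[|E(G)|] = C(71, 2)·p = 2485 · (1/213) = 35/3.
E[α(G)] ≥ n − E[|E(G)|] = 71 − 35/3 = 178/3.
Numerically: ≈ 59.3333.
(This is only a lower bound; the true E[α(G)] may be larger.)

E[α(G)] ≥ 178/3 ≈ 59.3333.


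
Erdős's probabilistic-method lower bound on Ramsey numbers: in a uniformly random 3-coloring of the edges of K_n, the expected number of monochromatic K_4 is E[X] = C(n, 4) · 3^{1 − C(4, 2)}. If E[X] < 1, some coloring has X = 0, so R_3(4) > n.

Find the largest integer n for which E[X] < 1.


We need C(n, 4) · 3^{1 − 6} < 1, i.e. C(n, 4) < 3^{6 − 1} = 243.
Check values of n near the boundary:
  n = 5: C(5, 4) = 5; 5 < 243? YES
  n = 6: C(6, 4) = 15; 15 < 243? YES
  n = 7: C(7, 4) = 35; 35 < 243? YES
  n = 8: C(8, 4) = 70; 70 < 243? YES
  n = 9: C(9, 4) = 126; 126 < 243? YES
  n = 10: C(10, 4) = 210; 210 < 243? YES
  n = 11: C(11, 4) = 330; 330 < 243? NO
The largest n with C(n, 4) < 243 is n = 10 (where E[X] = 70/81 ≈ 0.8642). Hence R_3(4) > 10, i.e. R_3(4) ≥ 11.

Largest n = 10; hence R_3(4) > 10.


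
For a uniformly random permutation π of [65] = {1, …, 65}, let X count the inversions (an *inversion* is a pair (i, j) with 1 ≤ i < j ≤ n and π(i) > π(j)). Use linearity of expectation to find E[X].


Write X = Σ X_I over the C(65, 2) = 2080 pairs i < j, with X_I the indicator of one inversion.
There are 2080 indicators.
For each fixed pair i < j, the values π(i) and π(j) are two distinct elements of {1, …, 65} in uniformly random order; by symmetry P[π(i) > π(j)] = 1/2.
By linearity: E[X] = 2080 · (1/2) = C(65, 2) · (1/2) = 2080/2 = 1040 ≈ 1040.0000.

E[X] = 1040 = 1040.0000.


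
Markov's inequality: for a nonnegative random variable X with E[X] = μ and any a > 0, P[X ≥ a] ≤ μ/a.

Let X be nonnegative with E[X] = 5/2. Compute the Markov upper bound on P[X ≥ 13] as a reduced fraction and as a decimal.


μ = E[X] = 5/2, a = 13.
Markov: P[X ≥ 13] ≤ μ/a = (5/2)/13 = 5/26.
Numerically: ≈ 0.1923.
(Since a = 13 > μ = 2.5000, the bound 5/26 is < 1 and informative.)

P[X ≥ 13] ≤ 5/26 ≈ 0.1923.


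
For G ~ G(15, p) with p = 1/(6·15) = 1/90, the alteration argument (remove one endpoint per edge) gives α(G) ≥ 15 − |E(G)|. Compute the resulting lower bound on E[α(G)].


E[|E(G)|] = C(15, 2)·p = 105 · (1/90) = 7/6.
E[α(G)] ≥ n − E[|E(G)|] = 15 − 7/6 = 83/6.
Numerically: ≈ 13.8333.
(This is only a lower bound; the true E[α(G)] may be larger.)

E[α(G)] ≥ 83/6 ≈ 13.8333.


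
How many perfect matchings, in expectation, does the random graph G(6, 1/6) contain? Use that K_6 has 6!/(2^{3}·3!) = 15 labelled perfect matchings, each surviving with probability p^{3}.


K_6 has 6!/(2^{3}·3!) = 15 labelled perfect matchings.
For each such perfect matching H, let X_H = 1 if all 3 edges of H are present in G. Then P[X_H = 1] = p^{3} = (1/6)^{3} = 1/216.
By linearity of expectation: E[X] = Σ_H E[X_H] = 15 · p^{3} = 15 · 1/216 = 5/72.
Numerically: E[X] ≈ 0.0694444.

E[X] = 15 · (1/6)^{3} = 5/72 ≈ 0.0694444.


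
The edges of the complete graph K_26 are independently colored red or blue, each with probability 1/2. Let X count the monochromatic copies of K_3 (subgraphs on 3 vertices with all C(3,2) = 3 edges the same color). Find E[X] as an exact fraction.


Let X = Σ_S X_S over the C(26, 3) = 2600 subsets S of size 3, where X_S = 1 if the K_3 on S is monochromatic.
For a fixed S, the K_3 on S has C(3, 2) = 3 edges. P[all 3 edges red] = (1/2)^3, and likewise for blue, so P[monochromatic] = 2·(1/2)^3 = 2^{1 − 3} = 1/4.
Summing: E[X] = C(26, 3) · 2^{1 − 3} = 2600 · 1/4 = 650.
Numerically: E[X] ≈ 650.000.

E[X] = C(26,3)·2^(1−C(3,2)) = 650 ≈ 650.000.


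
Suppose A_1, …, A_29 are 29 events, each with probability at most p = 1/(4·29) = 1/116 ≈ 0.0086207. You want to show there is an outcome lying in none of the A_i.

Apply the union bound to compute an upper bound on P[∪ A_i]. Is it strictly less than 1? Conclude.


Union bound: P[∪_{i=1}^{29} A_i] ≤ Σ_i P[A_i] ≤ 29·p = 29·(1/116) = 1/4.
Numerically: 1/4 ≈ 0.2500000.
Is 1/4 < 1? YES.
Since P[∪ A_i] ≤ 1/4 < 1, the complement has P[∩ A_i^c] ≥ 1 − 1/4 = 3/4 > 0, so some outcome avoids every A_i.

29·p = 1/4 ≈ 0.2500000; existence CERTIFIED by the union bound.


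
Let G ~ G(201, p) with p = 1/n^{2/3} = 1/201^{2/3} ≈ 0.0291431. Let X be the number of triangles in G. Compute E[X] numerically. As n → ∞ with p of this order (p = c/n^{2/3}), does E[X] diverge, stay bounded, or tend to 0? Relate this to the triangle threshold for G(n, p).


Number of potential triangles: C(201, 3) = 1333300.
Each occurs with probability p³ ≈ (0.0291431)³ ≈ 2.47518626e-05.
By linearity: E[X] = C(201, 3)·p³ ≈ 1333300 · 2.47518626e-05 ≈ 33.001658.
Since α = 2/3 < 1, p = c/n^{2/3} ≫ 1/n is above the triangle threshold p ~ 1/n. Asymptotically E[X] ~ (c³/6)·n^{3(1−α)} = (1³/6)·n^{1} → ∞; triangles are abundant w.h.p.

E[X] ≈ 33.001658; in regime p = Θ(1/n^{2/3}) E[X] diverges (above the triangle threshold p ~ 1/n).


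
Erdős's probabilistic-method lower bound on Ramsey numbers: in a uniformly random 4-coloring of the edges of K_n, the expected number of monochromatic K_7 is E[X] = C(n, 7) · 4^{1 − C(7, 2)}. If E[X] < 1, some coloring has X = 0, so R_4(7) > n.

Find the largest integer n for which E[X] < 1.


We need C(n, 7) · 4^{1 − 21} < 1, i.e. C(n, 7) < 4^{21 − 1} = 1099511627776.
Check values of n near the boundary:
  n = 174: C(174, 7) = 847879782984; 847879782984 < 1099511627776? YES
  n = 175: C(175, 7) = 883208107275; 883208107275 < 1099511627776? YES
  n = 176: C(176, 7) = 919790691600; 919790691600 < 1099511627776? YES
  n = 177: C(177, 7) = 957664425960; 957664425960 < 1099511627776? YES
  n = 178: C(178, 7) = 996867063280; 996867063280 < 1099511627776? YES
  n = 179: C(179, 7) = 1037437234460; 1037437234460 < 1099511627776? YES
  n = 180: C(180, 7) = 1079414463600; 1079414463600 < 1099511627776? YES
  n = 181: C(181, 7) = 1122839183400; 1122839183400 < 1099511627776? NO
The largest n with C(n, 7) < 1099511627776 is n = 180 (where E[X] = 67463403975/68719476736 ≈ 0.982). Hence R_4(7) > 180, i.e. R_4(7) ≥ 181.

Largest n = 180; hence R_4(7) > 180.


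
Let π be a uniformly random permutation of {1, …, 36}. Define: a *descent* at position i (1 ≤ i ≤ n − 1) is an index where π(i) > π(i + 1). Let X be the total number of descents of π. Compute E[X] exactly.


Write X = Σ X_I over i = 1, …, 35, with X_I the indicator of one descent.
There are 35 indicators.
For each fixed i, the pair (π(i), π(i+1)) is a uniformly random ordered pair of distinct values from {1, …, 36}; by symmetry P[π(i) > π(i+1)] = 1/2.
By linearity: E[X] = 35 · (1/2) = (36 − 1) · (1/2) = 35/2 ≈ 17.500000.

E[X] = 35/2 = 17.500000.


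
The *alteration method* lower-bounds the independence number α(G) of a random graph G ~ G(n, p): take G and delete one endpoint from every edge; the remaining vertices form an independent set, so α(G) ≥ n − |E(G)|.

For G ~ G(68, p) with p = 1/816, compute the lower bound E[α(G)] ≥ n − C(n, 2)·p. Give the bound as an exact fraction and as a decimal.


E[|E(G)|] = C(68, 2)·p = 2278 · (1/816) = 67/24.
E[α(G)] ≥ n − E[|E(G)|] = 68 − 67/24 = 1565/24.
Numerically: ≈ 65.20833.
(This is only a lower bound; the true E[α(G)] may be larger.)

E[α(G)] ≥ 1565/24 ≈ 65.20833.


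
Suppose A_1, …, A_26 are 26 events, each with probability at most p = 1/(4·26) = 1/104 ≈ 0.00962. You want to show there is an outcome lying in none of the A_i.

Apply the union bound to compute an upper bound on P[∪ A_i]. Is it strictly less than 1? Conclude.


Union bound: P[∪_{i=1}^{26} A_i] ≤ Σ_i P[A_i] ≤ 26·p = 26·(1/104) = 1/4.
Numerically: 1/4 ≈ 0.25000.
Is 1/4 < 1? YES.
Since P[∪ A_i] ≤ 1/4 < 1, the complement has P[∩ A_i^c] ≥ 1 − 1/4 = 3/4 > 0, so some outcome avoids every A_i.

26·p = 1/4 ≈ 0.25000; existence CERTIFIED by the union bound.


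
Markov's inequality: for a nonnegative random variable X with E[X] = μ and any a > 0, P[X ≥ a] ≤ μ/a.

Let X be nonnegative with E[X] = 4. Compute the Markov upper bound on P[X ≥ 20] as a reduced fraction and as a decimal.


μ = E[X] = 4, a = 20.
Markov: P[X ≥ 20] ≤ μ/a = (4)/20 = 1/5.
Numerically: ≈ 0.200.
(Since a = 20 > μ = 4.000, the bound 1/5 is < 1 and informative.)

P[X ≥ 20] ≤ 1/5 ≈ 0.200.


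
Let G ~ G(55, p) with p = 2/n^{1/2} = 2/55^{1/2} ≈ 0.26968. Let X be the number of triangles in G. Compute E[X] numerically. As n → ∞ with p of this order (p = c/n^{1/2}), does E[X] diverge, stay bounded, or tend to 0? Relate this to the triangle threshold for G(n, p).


Number of potential triangles: C(55, 3) = 26235.
Each occurs with probability p³ ≈ (0.26968)³ ≈ 1.9613087e-02.
By linearity: E[X] = C(55, 3)·p³ ≈ 26235 · 1.9613087e-02 ≈ 514.54934.
Since α = 1/2 < 1, p = c/n^{1/2} ≫ 1/n is above the triangle threshold p ~ 1/n. Asymptotically E[X] ~ (c³/6)·n^{3(1−α)} = (2³/6)·n^{1.5} → ∞; triangles are abundant w.h.p.

E[X] ≈ 514.54934; in regime p = Θ(1/n^{1/2}) E[X] diverges (above the triangle threshold p ~ 1/n).


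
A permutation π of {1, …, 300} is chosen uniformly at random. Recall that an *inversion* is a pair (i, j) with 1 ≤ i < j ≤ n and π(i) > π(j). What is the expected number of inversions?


Write X = Σ X_I over the C(300, 2) = 44850 pairs i < j, with X_I the indicator of one inversion.
There are 44850 indicators.
For each fixed pair i < j, the values π(i) and π(j) are two distinct elements of {1, …, 300} in uniformly random order; by symmetry P[π(i) > π(j)] = 1/2.
By linearity: E[X] = 44850 · (1/2) = C(300, 2) · (1/2) = 44850/2 = 22425 ≈ 22425.000.

E[X] = 22425 = 22425.000.


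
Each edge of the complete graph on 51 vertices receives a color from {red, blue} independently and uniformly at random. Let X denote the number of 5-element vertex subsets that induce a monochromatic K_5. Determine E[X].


Let X = Σ_S X_S over the C(51, 5) = 2349060 subsets S of size 5, where X_S = 1 if the K_5 on S is monochromatic.
For a fixed S, the K_5 on S has C(5, 2) = 10 edges. P[all 10 edges red] = (1/2)^10, and likewise for blue, so P[monochromatic] = 2·(1/2)^10 = 2^{1 − 10} = 1/512.
Summing: E[X] = C(51, 5) · 2^{1 − 10} = 2349060 · 1/512 = 587265/128.
Numerically: E[X] ≈ 4588.007812.

E[X] = C(51,5)·2^(1−C(5,2)) = 587265/128 ≈ 4588.007812.


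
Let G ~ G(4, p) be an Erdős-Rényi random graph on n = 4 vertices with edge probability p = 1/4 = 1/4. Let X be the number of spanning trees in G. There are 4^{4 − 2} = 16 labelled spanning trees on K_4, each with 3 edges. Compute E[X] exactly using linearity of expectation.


K_4 has 4^{4 − 2} = 16 labelled spanning trees.
For each such spanning tree H, let X_H = 1 if all 3 edges of H are present in G. Then P[X_H = 1] = p^{3} = (1/4)^{3} = 1/64.
Summing the indicators: E[X] = Σ_H E[X_H] = 16 · p^{3} = 16 · 1/64 = 1/4.
Numerically: E[X] ≈ 0.25.

E[X] = 16 · (1/4)^{3} = 1/4 ≈ 0.25.


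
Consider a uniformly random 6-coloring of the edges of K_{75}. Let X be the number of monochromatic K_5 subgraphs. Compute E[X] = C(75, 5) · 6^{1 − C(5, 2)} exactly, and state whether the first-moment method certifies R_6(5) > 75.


E[X] = C(75, 5) · 6^{1 − 10} = 17259390 · 6^{−9} = 17259390/10077696.
As a reduced fraction: E[X] = 958855/559872 ≈ 1.7126.
Is E[X] < 1? NO.
Since E[X] ≥ 1, the first-moment bound is inconclusive at n = 75; it does NOT by itself certify R_6(5) > 75.

E[X] = 958855/559872 ≈ 1.7126; E[X] ≥ 1; first-moment method inconclusive here.


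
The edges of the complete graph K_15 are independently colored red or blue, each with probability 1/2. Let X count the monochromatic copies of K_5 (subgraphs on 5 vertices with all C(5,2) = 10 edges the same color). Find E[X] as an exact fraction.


Let X = Σ_S X_S over the C(15, 5) = 3003 subsets S of size 5, where X_S = 1 if the K_5 on S is monochromatic.
For a fixed S, the K_5 on S has C(5, 2) = 10 edges. P[all 10 edges red] = (1/2)^10, and likewise for blue, so P[monochromatic] = 2·(1/2)^10 = 2^{1 − 10} = 1/512.
By linearity of expectation: E[X] = C(15, 5) · 2^{1 − 10} = 3003 · 1/512 = 3003/512.
Numerically: E[X] ≈ 5.8652.

E[X] = C(15,5)·2^(1−C(5,2)) = 3003/512 ≈ 5.8652.


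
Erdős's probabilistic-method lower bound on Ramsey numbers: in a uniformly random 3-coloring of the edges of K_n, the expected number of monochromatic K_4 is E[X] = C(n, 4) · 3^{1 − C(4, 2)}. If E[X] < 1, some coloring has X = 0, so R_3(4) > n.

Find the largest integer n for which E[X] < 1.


We need C(n, 4) · 3^{1 − 6} < 1, i.e. C(n, 4) < 3^{6 − 1} = 243.
Check values of n near the boundary:
  n = 6: C(6, 4) = 15; 15 < 243? YES
  n = 7: C(7, 4) = 35; 35 < 243? YES
  n = 8: C(8, 4) = 70; 70 < 243? YES
  n = 9: C(9, 4) = 126; 126 < 243? YES
  n = 10: C(10, 4) = 210; 210 < 243? YES
  n = 11: C(11, 4) = 330; 330 < 243? NO
  n = 12: C(12, 4) = 495; 495 < 243? NO
The largest n with C(n, 4) < 243 is n = 10 (where E[X] = 70/81 ≈ 0.8642). Hence R_3(4) > 10, i.e. R_3(4) ≥ 11.

Largest n = 10; hence R_3(4) > 10.


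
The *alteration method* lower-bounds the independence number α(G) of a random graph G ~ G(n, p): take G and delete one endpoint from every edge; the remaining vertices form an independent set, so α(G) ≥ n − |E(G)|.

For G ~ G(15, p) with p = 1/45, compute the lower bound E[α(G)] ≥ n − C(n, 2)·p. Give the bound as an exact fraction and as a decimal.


E[|E(G)|] = C(15, 2)·p = 105 · (1/45) = 7/3.
E[α(G)] ≥ n − E[|E(G)|] = 15 − 7/3 = 38/3.
Numerically: ≈ 12.667.
(This is only a lower bound; the true E[α(G)] may be larger.)

E[α(G)] ≥ 38/3 ≈ 12.667.


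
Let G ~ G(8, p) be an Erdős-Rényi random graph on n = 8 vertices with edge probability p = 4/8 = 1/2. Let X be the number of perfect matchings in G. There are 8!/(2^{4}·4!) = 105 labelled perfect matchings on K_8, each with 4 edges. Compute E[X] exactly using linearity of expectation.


K_8 has 8!/(2^{4}·4!) = 105 labelled perfect matchings.
For each such perfect matching H, let X_H = 1 if all 4 edges of H are present in G. Then P[X_H = 1] = p^{4} = (1/2)^{4} = 1/16.
By linearity of expectation: E[X] = Σ_H E[X_H] = 105 · p^{4} = 105 · 1/16 = 105/16.
Numerically: E[X] ≈ 6.56.

E[X] = 105 · (1/2)^{4} = 105/16 ≈ 6.56.


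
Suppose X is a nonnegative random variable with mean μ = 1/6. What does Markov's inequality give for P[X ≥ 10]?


μ = E[X] = 1/6, a = 10.
Markov: P[X ≥ 10] ≤ μ/a = (1/6)/10 = 1/60.
Numerically: ≈ 0.0167.
(Since a = 10 > μ = 0.1667, the bound 1/60 is < 1 and informative.)

P[X ≥ 10] ≤ 1/60 ≈ 0.0167.


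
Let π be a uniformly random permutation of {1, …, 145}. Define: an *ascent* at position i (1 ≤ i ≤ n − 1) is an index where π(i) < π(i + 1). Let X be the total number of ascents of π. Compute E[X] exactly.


Write X = Σ X_I over i = 1, …, 144, with X_I the indicator of one ascent.
There are 144 indicators.
For each fixed i, the pair (π(i), π(i+1)) is a uniformly random ordered pair of distinct values from {1, …, 145}; by symmetry P[π(i) < π(i+1)] = 1/2.
By linearity: E[X] = 144 · (1/2) = (145 − 1) · (1/2) = 72 ≈ 72.000.

E[X] = 72 = 72.000.


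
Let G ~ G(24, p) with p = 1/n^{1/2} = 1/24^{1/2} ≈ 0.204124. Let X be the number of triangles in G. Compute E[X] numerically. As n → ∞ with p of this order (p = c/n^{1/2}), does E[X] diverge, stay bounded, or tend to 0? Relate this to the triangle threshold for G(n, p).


Number of potential triangles: C(24, 3) = 2024.
Each occurs with probability p³ ≈ (0.204124)³ ≈ 8.50517272e-03.
By linearity: E[X] = C(24, 3)·p³ ≈ 2024 · 8.50517272e-03 ≈ 17.214470.
Since α = 1/2 < 1, p = c/n^{1/2} ≫ 1/n is above the triangle threshold p ~ 1/n. Asymptotically E[X] ~ (c³/6)·n^{3(1−α)} = (1³/6)·n^{1.5} → ∞; triangles are abundant w.h.p.

E[X] ≈ 17.214470; in regime p = Θ(1/n^{1/2}) E[X] diverges (above the triangle threshold p ~ 1/n).


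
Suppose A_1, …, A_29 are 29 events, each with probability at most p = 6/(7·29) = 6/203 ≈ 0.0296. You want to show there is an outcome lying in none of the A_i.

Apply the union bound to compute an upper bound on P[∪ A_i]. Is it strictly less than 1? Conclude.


Union bound: P[∪_{i=1}^{29} A_i] ≤ Σ_i P[A_i] ≤ 29·p = 29·(6/203) = 6/7.
Numerically: 6/7 ≈ 0.8571.
Is 6/7 < 1? YES.
Since P[∪ A_i] ≤ 6/7 < 1, the complement has P[∩ A_i^c] ≥ 1 − 6/7 = 1/7 > 0, so some outcome avoids every A_i.

29·p = 6/7 ≈ 0.8571; existence CERTIFIED by the union bound.


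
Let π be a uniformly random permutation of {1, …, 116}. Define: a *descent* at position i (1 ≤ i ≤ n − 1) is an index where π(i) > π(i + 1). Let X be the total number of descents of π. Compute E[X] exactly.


Write X = Σ X_I over i = 1, …, 115, with X_I the indicator of one descent.
There are 115 indicators.
For each fixed i, the pair (π(i), π(i+1)) is a uniformly random ordered pair of distinct values from {1, …, 116}; by symmetry P[π(i) > π(i+1)] = 1/2.
By linearity: E[X] = 115 · (1/2) = (116 − 1) · (1/2) = 115/2 ≈ 57.500.

E[X] = 115/2 = 57.500.


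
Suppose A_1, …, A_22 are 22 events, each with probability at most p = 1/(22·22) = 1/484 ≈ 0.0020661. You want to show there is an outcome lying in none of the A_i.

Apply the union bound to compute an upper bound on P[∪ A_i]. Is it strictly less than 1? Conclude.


Union bound: P[∪_{i=1}^{22} A_i] ≤ Σ_i P[A_i] ≤ 22·p = 22·(1/484) = 1/22.
Numerically: 1/22 ≈ 0.0454545.
Is 1/22 < 1? YES.
Since P[∪ A_i] ≤ 1/22 < 1, the complement has P[∩ A_i^c] ≥ 1 − 1/22 = 21/22 > 0, so some outcome avoids every A_i.

22·p = 1/22 ≈ 0.0454545; existence CERTIFIED by the union bound.


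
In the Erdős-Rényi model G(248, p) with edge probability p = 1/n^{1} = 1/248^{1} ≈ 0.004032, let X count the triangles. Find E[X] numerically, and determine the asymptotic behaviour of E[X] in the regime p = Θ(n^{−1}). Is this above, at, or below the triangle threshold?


Number of potential triangles: C(248, 3) = 2511496.
Each occurs with probability p³ ≈ (0.004032)³ ≈ 6.556091e-08.
By linearity: E[X] = C(248, 3)·p³ ≈ 2511496 · 6.556091e-08 ≈ 0.1647.
Here α = 1, so p = 1/n is exactly at the triangle threshold p ~ 1/n. Asymptotically E[X] → c³/6 = 1³/6 = 1/6 ≈ 0.1667, a bounded constant. In this regime the triangle count is asymptotically Poisson(c³/6).

E[X] ≈ 0.1647; in regime p = Θ(1/n^{1}) E[X] stays bounded (at the triangle threshold p ~ 1/n).


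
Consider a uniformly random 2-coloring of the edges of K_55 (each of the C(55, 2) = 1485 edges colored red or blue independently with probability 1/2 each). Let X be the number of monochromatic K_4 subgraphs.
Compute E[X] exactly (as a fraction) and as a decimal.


Let X = Σ_S X_S over the C(55, 4) = 341055 subsets S of size 4, where X_S = 1 if the K_4 on S is monochromatic.
For a fixed S, the K_4 on S has C(4, 2) = 6 edges. P[all 6 edges red] = (1/2)^6, and likewise for blue, so P[monochromatic] = 2·(1/2)^6 = 2^{1 − 6} = 1/32.
By linearity: E[X] = C(55, 4) · 2^{1 − 6} = 341055 · 1/32 = 341055/32.
Numerically: E[X] ≈ 10657.9688.

E[X] = C(55,4)·2^(1−C(4,2)) = 341055/32 ≈ 10657.9688.


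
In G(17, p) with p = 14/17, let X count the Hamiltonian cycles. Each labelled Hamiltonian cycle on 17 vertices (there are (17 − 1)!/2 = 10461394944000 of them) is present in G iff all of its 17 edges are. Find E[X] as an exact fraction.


K_17 has (17 − 1)!/2 = 10461394944000 labelled Hamiltonian cycles.
For each such Hamiltonian cycle H, let X_H = 1 if all 17 edges of H are present in G. Then P[X_H = 1] = p^{17} = (14/17)^{17} = 30491346729331195904/827240261886336764177.
By linearity: E[X] = Σ_H E[X_H] = 10461394944000 · p^{17} = 10461394944000 · 30491346729331195904/827240261886336764177 = 318982020509976309331579109376000/827240261886336764177.
Numerically: E[X] ≈ 3.86e+11.

E[X] = 10461394944000 · (14/17)^{17} = 318982020509976309331579109376000/827240261886336764177 ≈ 3.86e+11.


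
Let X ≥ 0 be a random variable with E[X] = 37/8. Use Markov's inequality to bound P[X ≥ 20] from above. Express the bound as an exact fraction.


μ = E[X] = 37/8, a = 20.
Markov: P[X ≥ 20] ≤ μ/a = (37/8)/20 = 37/160.
Numerically: ≈ 0.2313.
(Since a = 20 > μ = 4.6250, the bound 37/160 is < 1 and informative.)

P[X ≥ 20] ≤ 37/160 ≈ 0.2313.


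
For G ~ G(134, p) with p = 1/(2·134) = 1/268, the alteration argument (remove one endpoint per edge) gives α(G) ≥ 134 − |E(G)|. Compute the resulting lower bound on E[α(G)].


E[|E(G)|] = C(134, 2)·p = 8911 · (1/268) = 133/4.
E[α(G)] ≥ n − E[|E(G)|] = 134 − 133/4 = 403/4.
Numerically: ≈ 100.750.
(This is only a lower bound; the true E[α(G)] may be larger.)

E[α(G)] ≥ 403/4 ≈ 100.750.


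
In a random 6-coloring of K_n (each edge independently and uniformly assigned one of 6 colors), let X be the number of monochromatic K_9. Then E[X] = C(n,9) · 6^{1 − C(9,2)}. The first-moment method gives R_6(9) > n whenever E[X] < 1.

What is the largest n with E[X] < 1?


We need C(n, 9) · 6^{1 − 36} < 1, i.e. C(n, 9) < 6^{36 − 1} = 1719070799748422591028658176.
Check values of n near the boundary:
  n = 4405: C(4405, 9) = 1706862792900636302463627150; 1706862792900636302463627150 < 1719070799748422591028658176? YES
  n = 4406: C(4406, 9) = 1710356485221788389505285700; 1710356485221788389505285700 < 1719070799748422591028658176? YES
  n = 4407: C(4407, 9) = 1713856532599459170657070050; 1713856532599459170657070050 < 1719070799748422591028658176? YES
  n = 4408: C(4408, 9) = 1717362945146264156457459600; 1717362945146264156457459600 < 1719070799748422591028658176? YES
  n = 4409: C(4409, 9) = 1720875732988608787686577131; 1720875732988608787686577131 < 1719070799748422591028658176? NO
  n = 4410: C(4410, 9) = 1724394906266704102180823710; 1724394906266704102180823710 < 1719070799748422591028658176? NO
The largest n with C(n, 9) < 1719070799748422591028658176 is n = 4408 (where E[X] = 35778394690547169926197075/35813974994758803979763712 ≈ 0.99901). Hence R_6(9) > 4408, i.e. R_6(9) ≥ 4409.

Largest n = 4408; hence R_6(9) > 4408.


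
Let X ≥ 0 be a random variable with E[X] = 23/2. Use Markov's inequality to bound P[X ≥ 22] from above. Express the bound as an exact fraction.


μ = E[X] = 23/2, a = 22.
Markov: P[X ≥ 22] ≤ μ/a = (23/2)/22 = 23/44.
Numerically: ≈ 0.523.
(Since a = 22 > μ = 11.500, the bound 23/44 is < 1 and informative.)

P[X ≥ 22] ≤ 23/44 ≈ 0.523.


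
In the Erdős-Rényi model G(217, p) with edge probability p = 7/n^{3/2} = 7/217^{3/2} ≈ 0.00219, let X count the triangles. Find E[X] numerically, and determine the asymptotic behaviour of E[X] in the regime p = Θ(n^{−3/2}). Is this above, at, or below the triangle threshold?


Number of potential triangles: C(217, 3) = 1679580.
Each occurs with probability p³ ≈ (0.00219)³ ≈ 1.050087e-08.
By linearity: E[X] = C(217, 3)·p³ ≈ 1679580 · 1.050087e-08 ≈ 0.0176.
Since α = 3/2 > 1, p = c/n^{3/2} = o(1/n) is below the triangle threshold p ~ 1/n. Asymptotically E[X] ~ (c³/6)·n^{3(1−α)} = (7³/6)·n^{-1.5} → 0, so by Markov's inequality G has no triangles w.h.p.

E[X] ≈ 0.0176; in regime p = Θ(1/n^{3/2}) E[X] tends to 0 (below the triangle threshold p ~ 1/n).
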